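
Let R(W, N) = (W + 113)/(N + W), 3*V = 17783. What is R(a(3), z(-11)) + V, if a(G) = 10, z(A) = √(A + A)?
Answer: 1086608/183 - 123*I*√22/122 ≈ 5937.8 - 4.7289*I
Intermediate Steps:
z(A) = √2*√A (z(A) = √(2*A) = √2*√A)
V = 17783/3 (V = (⅓)*17783 = 17783/3 ≈ 5927.7)
R(W, N) = (113 + W)/(N + W)
R(a(3), z(-11)) + V = (113 + 10)/(√2*√(-11) + 10) + 17783/3 = 123/(√2*(I*√11) + 10) + 17783/3 = 123/(I*√22 + 10) + 17783/3 = 123/(10 + I*√22) + 17783/3 = 17783/3 + 123/(10 + I*√22)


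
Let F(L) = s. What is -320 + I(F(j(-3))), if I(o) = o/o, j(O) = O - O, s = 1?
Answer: -319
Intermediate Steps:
j(O) = 0
F(L) = 1
I(o) = 1
-320 + I(F(j(-3))) = -320 + 1 = -319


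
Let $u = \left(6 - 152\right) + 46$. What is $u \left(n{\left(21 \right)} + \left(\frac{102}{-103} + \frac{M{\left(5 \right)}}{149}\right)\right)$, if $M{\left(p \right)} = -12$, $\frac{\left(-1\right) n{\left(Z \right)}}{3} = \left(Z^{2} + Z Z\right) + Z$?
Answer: $\frac{4159145700}{15347} \approx 2.7101 \cdot 10^{5}$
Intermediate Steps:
$n{\left(Z \right)} = - 6 Z^{2} - 3 Z$ ($n{\left(Z \right)} = - 3 \left(\left(Z^{2} + Z Z\right) + Z\right) = - 3 \left(\left(Z^{2} + Z^{2}\right) + Z\right) = - 3 \left(2 Z^{2} + Z\right) = - 3 \left(Z + 2 Z^{2}\right) = - 6 Z^{2} - 3 Z$)
$u = -100$ ($u = -146 + 46 = -100$)
$u \left(n{\left(21 \right)} + \left(\frac{102}{-103} + \frac{M{\left(5 \right)}}{149}\right)\right) = - 100 \left(\left(-3\right) 21 \left(1 + 2 \cdot 21\right) + \left(\frac{102}{-103} - \frac{12}{149}\right)\right) = - 100 \left(\left(-3\right) 21 \left(1 + 42\right) + \left(102 \left(- \frac{1}{103}\right) - \frac{12}{149}\right)\right) = - 100 \left(\left(-3\right) 21 \cdot 43 - \frac{16434}{15347}\right) = - 100 \left(-2709 - \frac{16434}{15347}\right) = \left(-100\right) \left(- \frac{41591457}{15347}\right) = \frac{4159145700}{15347}$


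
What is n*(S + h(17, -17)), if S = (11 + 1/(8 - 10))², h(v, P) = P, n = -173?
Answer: -64529/4 ≈ -16132.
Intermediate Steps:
S = 441/4 (S = (11 + 1/(-2))² = (11 - ½)² = (21/2)² = 441/4 ≈ 110.25)
n*(S + h(17, -17)) = -173*(441/4 - 17) = -173*373/4 = -64529/4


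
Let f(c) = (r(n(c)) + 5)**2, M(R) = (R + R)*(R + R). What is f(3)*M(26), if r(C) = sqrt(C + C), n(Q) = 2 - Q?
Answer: 62192 + 27040*I*sqrt(2) ≈ 62192.0 + 38240.0*I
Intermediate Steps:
r(C) = sqrt(2)*sqrt(C) (r(C) = sqrt(2*C) = sqrt(2)*sqrt(C))
M(R) = 4*R**2 (M(R) = (2*R)*(2*R) = 4*R**2)
f(c) = (5 + sqrt(2)*sqrt(2 - c))**2 (f(c) = (sqrt(2)*sqrt(2 - c) + 5)**2 = (5 + sqrt(2)*sqrt(2 - c))**2)
f(3)*M(26) = (5 + sqrt(2)*sqrt(2 - 1*3))**2*(4*26**2) = (5 + sqrt(2)*sqrt(2 - 3))**2*(4*676) = (5 + sqrt(2)*sqrt(-1))**2*2704 = (5 + sqrt(2)*I)**2*2704 = (5 + I*sqrt(2))**2*2704 = 2704*(5 + I*sqrt(2))**2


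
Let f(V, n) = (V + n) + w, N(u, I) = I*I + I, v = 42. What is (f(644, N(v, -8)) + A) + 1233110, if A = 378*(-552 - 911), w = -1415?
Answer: 679381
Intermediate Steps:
N(u, I) = I + I**2 (N(u, I) = I**2 + I = I + I**2)
f(V, n) = -1415 + V + n (f(V, n) = (V + n) - 1415 = -1415 + V + n)
A = -553014 (A = 378*(-1463) = -553014)
(f(644, N(v, -8)) + A) + 1233110 = ((-1415 + 644 - 8*(1 - 8)) - 553014) + 1233110 = ((-1415 + 644 - 8*(-7)) - 553014) + 1233110 = ((-1415 + 644 + 56) - 553014) + 1233110 = (-715 - 553014) + 1233110 = -553729 + 1233110 = 679381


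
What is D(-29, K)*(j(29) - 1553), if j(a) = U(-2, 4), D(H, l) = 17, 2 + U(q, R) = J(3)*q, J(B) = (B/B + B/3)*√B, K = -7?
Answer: -26435 - 68*√3 ≈ -26553.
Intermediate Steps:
J(B) = √B*(1 + B/3) (J(B) = (1 + B*(⅓))*√B = (1 + B/3)*√B = √B*(1 + B/3))
U(q, R) = -2 + 2*q*√3 (U(q, R) = -2 + (√3*(3 + 3)/3)*q = -2 + ((⅓)*√3*6)*q = -2 + (2*√3)*q = -2 + 2*q*√3)
j(a) = -2 - 4*√3 (j(a) = -2 + 2*(-2)*√3 = -2 - 4*√3)
D(-29, K)*(j(29) - 1553) = 17*((-2 - 4*√3) - 1553) = 17*(-1555 - 4*√3) = -26435 - 68*√3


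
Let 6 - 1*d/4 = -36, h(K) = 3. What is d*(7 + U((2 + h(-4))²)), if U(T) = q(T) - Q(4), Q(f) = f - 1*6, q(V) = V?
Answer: 5712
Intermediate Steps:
d = 168 (d = 24 - 4*(-36) = 24 + 144 = 168)
Q(f) = -6 + f (Q(f) = f - 6 = -6 + f)
U(T) = 2 + T (U(T) = T - (-6 + 4) = T - 1*(-2) = T + 2 = 2 + T)
d*(7 + U((2 + h(-4))²)) = 168*(7 + (2 + (2 + 3)²)) = 168*(7 + (2 + 5²)) = 168*(7 + (2 + 25)) = 168*(7 + 27) = 168*34 = 5712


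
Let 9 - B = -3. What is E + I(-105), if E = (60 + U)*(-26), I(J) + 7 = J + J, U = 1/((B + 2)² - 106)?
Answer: -79978/45 ≈ -1777.3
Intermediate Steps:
B = 12 (B = 9 - 1*(-3) = 9 + 3 = 12)
U = 1/90 (U = 1/((12 + 2)² - 106) = 1/(14² - 106) = 1/(196 - 106) = 1/90 ≈ 0.011111)
I(J) = -7 + 2*J (I(J) = -7 + (J + J) = -7 + 2*J)
E = -70213/45 (E = (60 + 1/90)*(-26) = (5401/90)*(-26) = -70213/45 ≈ -1560.3)
E + I(-105) = -70213/45 + (-7 + 2*(-105)) = -70213/45 + (-7 - 210) = -70213/45 - 217 = -79978/45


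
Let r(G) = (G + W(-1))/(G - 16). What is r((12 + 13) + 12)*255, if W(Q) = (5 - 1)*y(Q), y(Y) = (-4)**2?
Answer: 8585/7 ≈ 1226.4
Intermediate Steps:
y(Y) = 16
W(Q) = 64 (W(Q) = (5 - 1)*16 = 4*16 = 64)
r(G) = (64 + G)/(-16 + G) (r(G) = (G + 64)/(G - 16) = (64 + G)/(-16 + G))
r((12 + 13) + 12)*255 = ((64 + ((12 + 13) + 12))/(-16 + ((12 + 13) + 12)))*255 = ((64 + (25 + 12))/(-16 + (25 + 12)))*255 = ((64 + 37)/(-16 + 37))*255 = (101/21)*255 = 8585/7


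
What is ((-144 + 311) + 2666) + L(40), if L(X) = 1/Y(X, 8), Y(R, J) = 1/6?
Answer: 2839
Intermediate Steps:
Y(R, J) = 1/6
L(X) = 6 (L(X) = 1/(1/6) = 6)
((-144 + 311) + 2666) + L(40) = ((-144 + 311) + 2666) + 6 = (167 + 2666) + 6 = 2833 + 6 = 2839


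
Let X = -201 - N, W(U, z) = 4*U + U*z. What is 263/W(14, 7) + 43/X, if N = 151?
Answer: 3907/2464 ≈ 1.5856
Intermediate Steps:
X = -352 (X = -201 - 1*151 = -201 - 151 = -352)
263/W(14, 7) + 43/X = 263/((14*(4 + 7))) + 43/(-352) = 263/((14*11)) + 43*(-1/352) = 263/154 - 43/352 = 3907/2464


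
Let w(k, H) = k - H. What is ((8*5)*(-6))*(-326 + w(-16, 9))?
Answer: 84240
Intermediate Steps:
((8*5)*(-6))*(-326 + w(-16, 9)) = ((8*5)*(-6))*(-326 + (-16 - 1*9)) = (40*(-6))*(-326 + (-16 - 9)) = -240*(-326 - 25) = -240*(-351) = 84240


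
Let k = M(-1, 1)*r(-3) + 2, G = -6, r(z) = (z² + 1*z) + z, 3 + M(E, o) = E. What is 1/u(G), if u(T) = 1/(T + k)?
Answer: -16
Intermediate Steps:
M(E, o) = -3 + E
r(z) = z² + 2*z (r(z) = (z² + z) + z = (z + z²) + z = z² + 2*z)
k = -10 (k = (-3 - 1)*(-3*(2 - 3)) + 2 = -(-12)*(-1) + 2 = -4*3 + 2 = -12 + 2 = -10)
u(T) = 1/(-10 + T) (u(T) = 1/(T - 10) = 1/(-10 + T))
1/u(G) = 1/(1/(-10 - 6)) = 1/(1/(-16)) = 1/(-1/16) = -16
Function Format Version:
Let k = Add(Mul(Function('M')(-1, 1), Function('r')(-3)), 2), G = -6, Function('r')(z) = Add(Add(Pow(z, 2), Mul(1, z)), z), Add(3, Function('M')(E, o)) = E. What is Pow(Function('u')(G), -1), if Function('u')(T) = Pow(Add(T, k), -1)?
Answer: -16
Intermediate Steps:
Function('M')(E, o) = Add(-3, E)
Function('r')(z) = Add(Pow(z, 2), Mul(2, z)) (Function('r')(z) = Add(Add(Pow(z, 2), z), z) = Add(Add(z, Pow(z, 2)), z) = Add(Pow(z, 2), Mul(2, z)))
k = -10 (k = Add(Mul(Add(-3, -1), Mul(-3, Add(2, -3))), 2) = Add(Mul(-4, Mul(-3, -1)), 2) = Add(Mul(-4, 3), 2) = Add(-12, 2) = -10)
Function('u')(T) = Pow(Add(-10, T), -1) (Function('u')(T) = Pow(Add(T, -10), -1) = Pow(Add(-10, T), -1))
Pow(Function('u')(G), -1) = Pow(Pow(Add(-10, -6), -1), -1) = Pow(Pow(-16, -1), -1) = Pow(Rational(-1, 16), -1) = -16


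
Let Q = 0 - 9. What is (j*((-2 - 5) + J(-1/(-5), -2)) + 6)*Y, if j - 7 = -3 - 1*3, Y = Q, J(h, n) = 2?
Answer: -9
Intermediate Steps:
Q = -9
Y = -9
j = 1 (j = 7 + (-3 - 1*3) = 7 + (-3 - 3) = 7 - 6 = 1)
(j*((-2 - 5) + J(-1/(-5), -2)) + 6)*Y = (1*((-2 - 5) + 2) + 6)*(-9) = (1*(-7 + 2) + 6)*(-9) = (1*(-5) + 6)*(-9) = (-5 + 6)*(-9) = 1*(-9) = -9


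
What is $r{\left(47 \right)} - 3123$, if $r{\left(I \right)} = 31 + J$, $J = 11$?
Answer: $-3081$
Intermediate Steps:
$r{\left(I \right)} = 42$ ($r{\left(I \right)} = 31 + 11 = 42$)
$r{\left(47 \right)} - 3123 = 42 - 3123 = -3081$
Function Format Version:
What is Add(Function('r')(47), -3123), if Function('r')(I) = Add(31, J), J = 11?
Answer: -3081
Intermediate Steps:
Function('r')(I) = 42 (Function('r')(I) = Add(31, 11) = 42)
Add(Function('r')(47), -3123) = Add(42, -3123) = -3081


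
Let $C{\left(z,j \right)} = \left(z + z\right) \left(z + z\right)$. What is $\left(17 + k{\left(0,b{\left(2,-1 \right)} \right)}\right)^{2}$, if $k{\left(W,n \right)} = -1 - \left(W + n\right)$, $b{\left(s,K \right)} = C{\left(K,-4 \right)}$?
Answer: $144$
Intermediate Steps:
$C{\left(z,j \right)} = 4 z^{2}$ ($C{\left(z,j \right)} = 2 z 2 z = 4 z^{2}$)
$b{\left(s,K \right)} = 4 K^{2}$
$k{\left(W,n \right)} = -1 - W - n$ ($k{\left(W,n \right)} = -1 - \left(W + n\right) = -1 - W - n$)
$\left(17 + k{\left(0,b{\left(2,-1 \right)} \right)}\right)^{2} = \left(17 - \left(1 + 4 \left(-1\right)^{2}\right)\right)^{2} = \left(17 - \left(1 + 4 \cdot 1\right)\right)^{2} = \left(17 - 5\right)^{2} = 12^{2} = 144$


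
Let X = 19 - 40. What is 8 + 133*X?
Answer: -2785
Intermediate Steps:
X = -21
8 + 133*X = 8 + 133*(-21) = 8 - 2793 = -2785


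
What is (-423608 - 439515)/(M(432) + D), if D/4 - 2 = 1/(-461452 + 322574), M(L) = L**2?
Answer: -59934397997/12959539446 ≈ -4.6247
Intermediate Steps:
D = 555510/69439 (D = 8 + 4/(-461452 + 322574) = 8 + 4/(-138878) = 8 + 4*(-1/138878) = 8 - 2/69439 = 555510/69439 ≈ 8.0000)
(-423608 - 439515)/(M(432) + D) = (-423608 - 439515)/(432**2 + 555510/69439) = -863123/(186624 + 555510/69439) = -863123/12959539446/69439 = -863123*69439/12959539446 = -59934397997/12959539446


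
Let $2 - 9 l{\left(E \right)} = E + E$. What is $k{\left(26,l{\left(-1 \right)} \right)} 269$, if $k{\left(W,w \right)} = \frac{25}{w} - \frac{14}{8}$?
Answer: $\frac{29321}{2} \approx 14661.0$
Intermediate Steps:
$l{\left(E \right)} = \frac{2}{9} - \frac{2 E}{9}$ ($l{\left(E \right)} = \frac{2}{9} - \frac{E + E}{9} = \frac{2}{9} - \frac{2 E}{9}$)
$k{\left(W,w \right)} = - \frac{7}{4} + \frac{25}{w}$ ($k{\left(W,w \right)} = \frac{25}{w} - \frac{7}{4} = - \frac{7}{4} + \frac{25}{w}$)
$k{\left(26,l{\left(-1 \right)} \right)} 269 = \left(- \frac{7}{4} + \frac{25}{\frac{2}{9} - - \frac{2}{9}}\right) 269 = \left(- \frac{7}{4} + \frac{25}{\frac{2}{9} + \frac{2}{9}}\right) 269 = \left(- \frac{7}{4} + \frac{25}{\frac{4}{9}}\right) 269 = \left(- \frac{7}{4} + 25 \cdot \frac{9}{4}\right) 269 = \left(- \frac{7}{4} + \frac{225}{4}\right) 269 = \frac{109}{2} \cdot 269 = \frac{29321}{2}$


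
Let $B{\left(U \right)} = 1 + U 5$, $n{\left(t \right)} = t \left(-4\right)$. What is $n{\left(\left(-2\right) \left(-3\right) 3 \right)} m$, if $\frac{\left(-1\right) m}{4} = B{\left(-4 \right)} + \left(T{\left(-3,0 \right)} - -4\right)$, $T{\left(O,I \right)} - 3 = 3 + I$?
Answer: $-2592$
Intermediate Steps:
$n{\left(t \right)} = - 4 t$
$T{\left(O,I \right)} = 6 + I$ ($T{\left(O,I \right)} = 3 + \left(3 + I\right) = 6 + I$)
$B{\left(U \right)} = 1 + 5 U$
$m = 36$ ($m = - 4 \left(\left(1 + 5 \left(-4\right)\right) + \left(\left(6 + 0\right) - -4\right)\right) = - 4 \left(\left(1 - 20\right) + \left(6 + 4\right)\right) = - 4 \left(-19 + 10\right) = \left(-4\right) \left(-9\right) = 36$)
$n{\left(\left(-2\right) \left(-3\right) 3 \right)} m = - 4 \left(-2\right) \left(-3\right) 3 \cdot 36 = - 4 \cdot 6 \cdot 3 \cdot 36 = \left(-4\right) 18 \cdot 36 = \left(-72\right) 36 = -2592$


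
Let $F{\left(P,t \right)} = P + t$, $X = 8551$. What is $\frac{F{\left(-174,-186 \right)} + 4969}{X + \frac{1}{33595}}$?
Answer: $\frac{154839355}{287270846} \approx 0.539$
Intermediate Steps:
$\frac{F{\left(-174,-186 \right)} + 4969}{X + \frac{1}{33595}} = \frac{\left(-174 - 186\right) + 4969}{8551 + \frac{1}{33595}} = \frac{-360 + 4969}{8551 + \frac{1}{33595}} = \frac{4609}{\frac{287270846}{33595}} = 4609 \cdot \frac{33595}{287270846} = \frac{154839355}{287270846}$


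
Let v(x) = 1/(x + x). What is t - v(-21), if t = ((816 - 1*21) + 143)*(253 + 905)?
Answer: 45620569/42 ≈ 1.0862e+6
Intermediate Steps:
v(x) = 1/(2*x)
t = 1086204 (t = ((816 - 21) + 143)*1158 = (795 + 143)*1158 = 938*1158 = 1086204)
t - v(-21) = 1086204 - 1/(2*(-21)) = 1086204 - (-1)/(2*21) = 1086204 - 1*(-1/42) = 1086204 + 1/42 = 45620569/42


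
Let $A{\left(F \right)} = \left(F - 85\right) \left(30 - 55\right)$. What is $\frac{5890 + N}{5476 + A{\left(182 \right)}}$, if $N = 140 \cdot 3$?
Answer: $\frac{6310}{3051} \approx 2.0682$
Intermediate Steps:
$A{\left(F \right)} = 2125 - 25 F$ ($A{\left(F \right)} = \left(-85 + F\right) \left(-25\right) = 2125 - 25 F$)
$N = 420$
$\frac{5890 + N}{5476 + A{\left(182 \right)}} = \frac{5890 + 420}{5476 + \left(2125 - 4550\right)} = \frac{6310}{5476 + \left(2125 - 4550\right)} = \frac{6310}{5476 - 2425} = \frac{6310}{3051}$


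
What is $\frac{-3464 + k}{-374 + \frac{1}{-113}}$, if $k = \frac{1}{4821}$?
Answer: $\frac{145161043}{15673071} \approx 9.2618$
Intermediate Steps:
$k = \frac{1}{4821} \approx 0.00020743$
$\frac{-3464 + k}{-374 + \frac{1}{-113}} = \frac{-3464 + \frac{1}{4821}}{-374 + \frac{1}{-113}} = - \frac{16699943}{4821 \left(-374 - \frac{1}{113}\right)} = - \frac{16699943}{4821 \left(- \frac{42263}{113}\right)} = \left(- \frac{16699943}{4821}\right) \left(- \frac{113}{42263}\right) = \frac{145161043}{15673071}$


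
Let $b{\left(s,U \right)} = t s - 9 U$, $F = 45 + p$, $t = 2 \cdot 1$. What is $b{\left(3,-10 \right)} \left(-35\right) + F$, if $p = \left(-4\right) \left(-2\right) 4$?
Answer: $-3283$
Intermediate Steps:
$p = 32$ ($p = 8 \cdot 4 = 32$)
$t = 2$
$F = 77$ ($F = 45 + 32 = 77$)
$b{\left(s,U \right)} = - 9 U + 2 s$ ($b{\left(s,U \right)} = 2 s - 9 U = - 9 U + 2 s$)
$b{\left(3,-10 \right)} \left(-35\right) + F = \left(\left(-9\right) \left(-10\right) + 2 \cdot 3\right) \left(-35\right) + 77 = \left(90 + 6\right) \left(-35\right) + 77 = 96 \left(-35\right) + 77 = -3360 + 77 = -3283$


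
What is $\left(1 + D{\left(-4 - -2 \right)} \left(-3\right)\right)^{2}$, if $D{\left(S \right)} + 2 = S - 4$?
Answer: $625$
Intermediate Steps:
$D{\left(S \right)} = -6 + S$ ($D{\left(S \right)} = -2 + \left(S - 4\right) = -2 + \left(-4 + S\right) = -6 + S$)
$\left(1 + D{\left(-4 - -2 \right)} \left(-3\right)\right)^{2} = \left(1 + \left(-6 - 2\right) \left(-3\right)\right)^{2} = \left(1 - -24\right)^{2} = \left(1 + 24\right)^{2} = 25^{2} = 625$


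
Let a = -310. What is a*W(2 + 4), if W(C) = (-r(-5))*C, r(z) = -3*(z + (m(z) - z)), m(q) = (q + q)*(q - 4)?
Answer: -502200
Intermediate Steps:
m(q) = 2*q*(-4 + q) (m(q) = (2*q)*(-4 + q) = 2*q*(-4 + q))
r(z) = -6*z*(-4 + z) (r(z) = -3*(z + (2*z*(-4 + z) - z)) = -3*(z + (-z + 2*z*(-4 + z))) = -6*z*(-4 + z))
W(C) = 270*C (W(C) = (-6*(-5)*(4 - 1*(-5)))*C = (-6*(-5)*(4 + 5))*C = (-6*(-5)*9)*C = (-1*(-270))*C = 270*C)
a*W(2 + 4) = -83700*(2 + 4) = -83700*6 = -310*1620 = -502200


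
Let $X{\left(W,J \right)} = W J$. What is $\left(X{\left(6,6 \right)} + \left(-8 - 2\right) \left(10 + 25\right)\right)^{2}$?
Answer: $98596$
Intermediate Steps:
$X{\left(W,J \right)} = J W$
$\left(X{\left(6,6 \right)} + \left(-8 - 2\right) \left(10 + 25\right)\right)^{2} = \left(6 \cdot 6 + \left(-8 - 2\right) \left(10 + 25\right)\right)^{2} = \left(36 - 350\right)^{2} = \left(-314\right)^{2} = 98596$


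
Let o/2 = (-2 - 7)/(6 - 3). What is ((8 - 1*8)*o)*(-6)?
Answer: 0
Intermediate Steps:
o = -6 (o = 2*((-2 - 7)/(6 - 3)) = 2*(-9/3) = 2*(-9*⅓) = 2*(-3) = -6)
((8 - 1*8)*o)*(-6) = ((8 - 1*8)*(-6))*(-6) = ((8 - 8)*(-6))*(-6) = (0*(-6))*(-6) = 0*(-6) = 0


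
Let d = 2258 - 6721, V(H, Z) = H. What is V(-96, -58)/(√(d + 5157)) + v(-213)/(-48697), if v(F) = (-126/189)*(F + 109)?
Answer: -208/146091 - 48*√694/347 ≈ -3.6455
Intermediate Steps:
d = -4463
v(F) = -218/3 - 2*F/3 (v(F) = (-126*1/189)*(109 + F) = -2*(109 + F)/3 = -218/3 - 2*F/3)
V(-96, -58)/(√(d + 5157)) + v(-213)/(-48697) = -96/√(-4463 + 5157) + (-218/3 - ⅔*(-213))/(-48697) = -96*√694/694 + (-218/3 + 142)*(-1/48697) = -48*√694/347 + (208/3)*(-1/48697) = -48*√694/347 - 208/146091 = -208/146091 - 48*√694/347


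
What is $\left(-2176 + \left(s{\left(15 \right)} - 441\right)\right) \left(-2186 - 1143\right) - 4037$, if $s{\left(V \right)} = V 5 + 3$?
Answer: $8448294$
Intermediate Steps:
$s{\left(V \right)} = 3 + 5 V$ ($s{\left(V \right)} = 5 V + 3 = 3 + 5 V$)
$\left(-2176 + \left(s{\left(15 \right)} - 441\right)\right) \left(-2186 - 1143\right) - 4037 = \left(-2176 + \left(\left(3 + 5 \cdot 15\right) - 441\right)\right) \left(-2186 - 1143\right) - 4037 = \left(-2176 + \left(\left(3 + 75\right) - 441\right)\right) \left(-3329\right) - 4037 = \left(-2176 + \left(78 - 441\right)\right) \left(-3329\right) - 4037 = \left(-2176 - 363\right) \left(-3329\right) - 4037 = \left(-2539\right) \left(-3329\right) - 4037 = 8452331 - 4037 = 8448294$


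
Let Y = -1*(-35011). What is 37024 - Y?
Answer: 2013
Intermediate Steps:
Y = 35011
37024 - Y = 37024 - 1*35011 = 37024 - 35011 = 2013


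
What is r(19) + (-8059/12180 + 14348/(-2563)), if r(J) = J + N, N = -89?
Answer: -2380627657/31217340 ≈ -76.260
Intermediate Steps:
r(J) = -89 + J (r(J) = J - 89 = -89 + J)
r(19) + (-8059/12180 + 14348/(-2563)) = (-89 + 19) + (-8059/12180 + 14348/(-2563)) = -70 + (-8059*1/12180 + 14348*(-1/2563)) = -70 + (-8059/12180 - 14348/2563) = -70 - 195413857/31217340 = -2380627657/31217340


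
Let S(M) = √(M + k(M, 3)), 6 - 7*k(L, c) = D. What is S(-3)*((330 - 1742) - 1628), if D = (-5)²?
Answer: -6080*I*√70/7 ≈ -7267.0*I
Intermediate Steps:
D = 25
k(L, c) = -19/7 (k(L, c) = 6/7 - ⅐*25 = 6/7 - 25/7 = -19/7)
S(M) = √(-19/7 + M) (S(M) = √(M - 19/7) = √(-19/7 + M))
S(-3)*((330 - 1742) - 1628) = (√(-133 + 49*(-3))/7)*((330 - 1742) - 1628) = (√(-133 - 147)/7)*(-1412 - 1628) = (√(-280)/7)*(-3040) = ((2*I*√70)/7)*(-3040) = (2*I*√70/7)*(-3040) = -6080*I*√70/7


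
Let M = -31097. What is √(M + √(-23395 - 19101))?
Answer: √(-31097 + 16*I*√166) ≈ 0.5845 + 176.34*I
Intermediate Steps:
√(M + √(-23395 - 19101)) = √(-31097 + √(-23395 - 19101)) = √(-31097 + √(-42496)) = √(-31097 + 16*I*√166)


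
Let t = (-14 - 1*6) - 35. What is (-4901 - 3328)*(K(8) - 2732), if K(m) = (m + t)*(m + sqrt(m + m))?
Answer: 27122784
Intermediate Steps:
t = -55 (t = (-14 - 6) - 35 = -20 - 35 = -55)
K(m) = (-55 + m)*(m + sqrt(2)*sqrt(m)) (K(m) = (m - 55)*(m + sqrt(m + m)) = (-55 + m)*(m + sqrt(2*m)) = (-55 + m)*(m + sqrt(2)*sqrt(m)))
(-4901 - 3328)*(K(8) - 2732) = (-4901 - 3328)*((8**2 - 55*8 + sqrt(2)*8**(3/2) - 55*sqrt(2)*sqrt(8)) - 2732) = -8229*((64 - 440 + sqrt(2)*(16*sqrt(2)) - 55*sqrt(2)*2*sqrt(2)) - 2732) = -8229*((64 - 440 + 32 - 220) - 2732) = -8229*(-564 - 2732) = -8229*(-3296) = 27122784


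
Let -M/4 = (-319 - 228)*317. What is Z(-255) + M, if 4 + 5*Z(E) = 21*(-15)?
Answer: 3467661/5 ≈ 6.9353e+5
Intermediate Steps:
M = 693596 (M = -4*(-319 - 228)*317 = -(-2188)*317 = -4*(-173399) = 693596)
Z(E) = -319/5 (Z(E) = -4/5 + (21*(-15))/5 = -4/5 + (1/5)*(-315) = -4/5 - 63 = -319/5)
Z(-255) + M = -319/5 + 693596 = 3467661/5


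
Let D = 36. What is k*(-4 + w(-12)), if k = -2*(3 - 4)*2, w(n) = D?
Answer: 128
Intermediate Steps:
w(n) = 36
k = 4 (k = -2*(-1)*2 = 2*2 = 4)
k*(-4 + w(-12)) = 4*(-4 + 36) = 4*32 = 128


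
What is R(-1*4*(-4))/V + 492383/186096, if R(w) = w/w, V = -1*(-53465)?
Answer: 26325443191/9949622640 ≈ 2.6459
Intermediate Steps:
V = 53465
R(w) = 1
R(-1*4*(-4))/V + 492383/186096 = 1/53465 + 492383/186096 = 26325443191/9949622640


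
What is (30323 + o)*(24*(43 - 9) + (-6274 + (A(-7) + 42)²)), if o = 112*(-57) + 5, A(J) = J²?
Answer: 67593912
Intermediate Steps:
o = -6379 (o = -6384 + 5 = -6379)
(30323 + o)*(24*(43 - 9) + (-6274 + (A(-7) + 42)²)) = (30323 - 6379)*(24*(43 - 9) + (-6274 + ((-7)² + 42)²)) = 23944*(24*34 + (-6274 + (49 + 42)²)) = 23944*(816 + (-6274 + 91²)) = 23944*(816 + (-6274 + 8281)) = 23944*(816 + 2007) = 23944*2823 = 67593912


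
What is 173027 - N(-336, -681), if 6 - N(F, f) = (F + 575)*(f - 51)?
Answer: -1927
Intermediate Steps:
N(F, f) = 6 - (-51 + f)*(575 + F) (N(F, f) = 6 - (F + 575)*(f - 51) = 6 - (575 + F)*(-51 + f) = 6 - (-51 + f)*(575 + F))
173027 - N(-336, -681) = 173027 - (29331 - 575*(-681) + 51*(-336) - 1*(-336)*(-681)) = 173027 - (29331 + 391575 - 17136 - 228816) = 173027 - 1*174954 = 173027 - 174954 = -1927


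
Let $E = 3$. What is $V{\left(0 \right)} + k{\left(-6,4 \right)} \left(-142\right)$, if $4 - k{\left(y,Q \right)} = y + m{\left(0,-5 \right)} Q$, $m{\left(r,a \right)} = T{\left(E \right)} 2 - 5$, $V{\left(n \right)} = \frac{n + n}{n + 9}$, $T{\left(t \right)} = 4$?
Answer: $284$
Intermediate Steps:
$V{\left(n \right)} = \frac{2 n}{9 + n}$
$m{\left(r,a \right)} = 3$ ($m{\left(r,a \right)} = 4 \cdot 2 - 5 = 8 - 5 = 3$)
$k{\left(y,Q \right)} = 4 - y - 3 Q$ ($k{\left(y,Q \right)} = 4 - \left(y + 3 Q\right) = 4 - y - 3 Q$)
$V{\left(0 \right)} + k{\left(-6,4 \right)} \left(-142\right) = 2 \cdot 0 \frac{1}{9 + 0} + \left(4 - -6 - 12\right) \left(-142\right) = 2 \cdot 0 \cdot \frac{1}{9} + \left(4 + 6 - 12\right) \left(-142\right) = 2 \cdot 0 \cdot \frac{1}{9} - -284 = 0 + 284 = 284$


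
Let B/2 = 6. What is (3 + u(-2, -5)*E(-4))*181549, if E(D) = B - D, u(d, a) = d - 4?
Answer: -16884057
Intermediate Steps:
B = 12 (B = 2*6 = 12)
u(d, a) = -4 + d
E(D) = 12 - D
(3 + u(-2, -5)*E(-4))*181549 = (3 + (-4 - 2)*(12 - 1*(-4)))*181549 = (3 - 6*(12 + 4))*181549 = (3 - 6*16)*181549 = (3 - 96)*181549 = -93*181549 = -16884057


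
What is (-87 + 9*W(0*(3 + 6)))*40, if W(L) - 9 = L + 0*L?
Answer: -240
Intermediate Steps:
W(L) = 9 + L (W(L) = 9 + (L + 0*L) = 9 + (L + 0) = 9 + L)
(-87 + 9*W(0*(3 + 6)))*40 = (-87 + 9*(9 + 0*(3 + 6)))*40 = (-87 + 9*(9 + 0*9))*40 = (-87 + 9*(9 + 0))*40 = (-87 + 9*9)*40 = (-87 + 81)*40 = -6*40 = -240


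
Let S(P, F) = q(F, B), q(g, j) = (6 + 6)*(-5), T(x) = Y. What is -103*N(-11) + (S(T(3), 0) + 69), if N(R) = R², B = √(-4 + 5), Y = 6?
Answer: -12454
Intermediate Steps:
B = 1 (B = √1 = 1)
T(x) = 6
q(g, j) = -60 (q(g, j) = 12*(-5) = -60)
S(P, F) = -60
-103*N(-11) + (S(T(3), 0) + 69) = -103*(-11)² + (-60 + 69) = -103*121 + 9 = -12463 + 9 = -12454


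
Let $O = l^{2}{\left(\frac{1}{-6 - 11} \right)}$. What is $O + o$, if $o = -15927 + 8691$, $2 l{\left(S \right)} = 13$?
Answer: $- \frac{28775}{4} \approx -7193.8$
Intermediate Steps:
$l{\left(S \right)} = \frac{13}{2}$ ($l{\left(S \right)} = \frac{1}{2} \cdot 13 = \frac{13}{2}$)
$O = \frac{169}{4}$ ($O = \left(\frac{13}{2}\right)^{2} = \frac{169}{4} \approx 42.25$)
$o = -7236$
$O + o = \frac{169}{4} - 7236 = - \frac{28775}{4}$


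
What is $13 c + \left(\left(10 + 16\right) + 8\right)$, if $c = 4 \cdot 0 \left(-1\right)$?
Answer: $34$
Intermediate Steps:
$c = 0$ ($c = 0 \left(-1\right) = 0$)
$13 c + \left(\left(10 + 16\right) + 8\right) = 13 \cdot 0 + \left(\left(10 + 16\right) + 8\right) = 0 + \left(26 + 8\right) = 0 + 34 = 34$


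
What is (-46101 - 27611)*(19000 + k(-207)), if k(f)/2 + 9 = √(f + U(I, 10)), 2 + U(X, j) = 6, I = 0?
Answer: -1399201184 - 147424*I*√203 ≈ -1.3992e+9 - 2.1005e+6*I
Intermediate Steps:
U(X, j) = 4 (U(X, j) = -2 + 6 = 4)
k(f) = -18 + 2*√(4 + f) (k(f) = -18 + 2*√(f + 4) = -18 + 2*√(4 + f))
(-46101 - 27611)*(19000 + k(-207)) = (-46101 - 27611)*(19000 + (-18 + 2*√(4 - 207))) = -73712*(19000 + (-18 + 2*√(-203))) = -73712*(19000 + (-18 + 2*(I*√203))) = -73712*(19000 + (-18 + 2*I*√203)) = -73712*(18982 + 2*I*√203) = -1399201184 - 147424*I*√203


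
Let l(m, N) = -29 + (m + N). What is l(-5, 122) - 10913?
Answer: -10825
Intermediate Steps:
l(m, N) = -29 + N + m (l(m, N) = -29 + (N + m) = -29 + N + m)
l(-5, 122) - 10913 = (-29 + 122 - 5) - 10913 = 88 - 10913 = -10825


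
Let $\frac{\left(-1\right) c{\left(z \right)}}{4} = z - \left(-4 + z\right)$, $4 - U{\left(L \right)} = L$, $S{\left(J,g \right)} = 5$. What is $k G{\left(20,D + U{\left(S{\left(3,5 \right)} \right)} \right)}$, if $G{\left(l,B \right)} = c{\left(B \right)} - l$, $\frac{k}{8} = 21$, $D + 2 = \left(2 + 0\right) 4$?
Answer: $-6048$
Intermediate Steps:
$U{\left(L \right)} = 4 - L$
$D = 6$ ($D = -2 + \left(2 + 0\right) 4 = -2 + 2 \cdot 4 = -2 + 8 = 6$)
$c{\left(z \right)} = -16$ ($c{\left(z \right)} = - 4 \left(z - \left(-4 + z\right)\right) = \left(-4\right) 4 = -16$)
$k = 168$ ($k = 8 \cdot 21 = 168$)
$G{\left(l,B \right)} = -16 - l$
$k G{\left(20,D + U{\left(S{\left(3,5 \right)} \right)} \right)} = 168 \left(-16 - 20\right) = 168 \left(-36\right) = -6048$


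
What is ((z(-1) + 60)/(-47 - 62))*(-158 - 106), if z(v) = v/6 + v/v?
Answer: 16060/109 ≈ 147.34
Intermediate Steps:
z(v) = 1 + v/6 (z(v) = v*(1/6) + 1 = v/6 + 1 = 1 + v/6)
((z(-1) + 60)/(-47 - 62))*(-158 - 106) = (((1 + (1/6)*(-1)) + 60)/(-47 - 62))*(-158 - 106) = (((1 - 1/6) + 60)/(-109))*(-264) = ((5/6 + 60)*(-1/109))*(-264) = ((365/6)*(-1/109))*(-264) = -365/654*(-264) = 16060/109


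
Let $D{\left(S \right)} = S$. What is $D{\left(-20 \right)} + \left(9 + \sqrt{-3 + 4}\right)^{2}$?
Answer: $80$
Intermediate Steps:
$D{\left(-20 \right)} + \left(9 + \sqrt{-3 + 4}\right)^{2} = -20 + \left(9 + \sqrt{-3 + 4}\right)^{2} = -20 + \left(9 + \sqrt{1}\right)^{2} = -20 + \left(9 + 1\right)^{2} = -20 + 10^{2} = -20 + 100 = 80$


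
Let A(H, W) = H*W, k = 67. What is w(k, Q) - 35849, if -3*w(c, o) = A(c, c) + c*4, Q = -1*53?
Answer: -112304/3 ≈ -37435.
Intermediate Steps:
Q = -53
w(c, o) = -4*c/3 - c**2/3 (w(c, o) = -(c*c + c*4)/3 = -(c**2 + 4*c)/3 = -4*c/3 - c**2/3)
w(k, Q) - 35849 = (1/3)*67*(-4 - 1*67) - 35849 = (1/3)*67*(-4 - 67) - 35849 = (1/3)*67*(-71) - 35849 = -4757/3 - 35849 = -112304/3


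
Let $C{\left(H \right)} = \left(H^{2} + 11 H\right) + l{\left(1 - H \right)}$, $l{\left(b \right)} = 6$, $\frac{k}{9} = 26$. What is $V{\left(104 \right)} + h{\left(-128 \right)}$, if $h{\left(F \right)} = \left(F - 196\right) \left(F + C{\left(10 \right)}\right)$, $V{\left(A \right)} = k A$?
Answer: $-4176$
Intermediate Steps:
$k = 234$ ($k = 9 \cdot 26 = 234$)
$V{\left(A \right)} = 234 A$
$C{\left(H \right)} = 6 + H^{2} + 11 H$ ($C{\left(H \right)} = \left(H^{2} + 11 H\right) + 6 = 6 + H^{2} + 11 H$)
$h{\left(F \right)} = \left(-196 + F\right) \left(216 + F\right)$ ($h{\left(F \right)} = \left(F - 196\right) \left(F + \left(6 + 10^{2} + 11 \cdot 10\right)\right) = \left(-196 + F\right) \left(F + \left(6 + 100 + 110\right)\right) = \left(-196 + F\right) \left(F + 216\right) = \left(-196 + F\right) \left(216 + F\right)$)
$V{\left(104 \right)} + h{\left(-128 \right)} = 234 \cdot 104 + \left(-42336 + \left(-128\right)^{2} + 20 \left(-128\right)\right) = 24336 - 28512 = -4176$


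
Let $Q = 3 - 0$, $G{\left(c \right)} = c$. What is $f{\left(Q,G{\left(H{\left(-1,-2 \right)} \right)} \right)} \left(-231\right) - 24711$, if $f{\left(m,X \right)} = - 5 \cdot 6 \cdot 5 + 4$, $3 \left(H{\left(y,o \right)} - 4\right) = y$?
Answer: $9015$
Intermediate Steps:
$H{\left(y,o \right)} = 4 + \frac{y}{3}$
$Q = 3$ ($Q = 3 + 0 = 3$)
$f{\left(m,X \right)} = -146$ ($f{\left(m,X \right)} = \left(-5\right) 30 + 4 = -150 + 4 = -146$)
$f{\left(Q,G{\left(H{\left(-1,-2 \right)} \right)} \right)} \left(-231\right) - 24711 = \left(-146\right) \left(-231\right) - 24711 = 33726 - 24711 = 9015$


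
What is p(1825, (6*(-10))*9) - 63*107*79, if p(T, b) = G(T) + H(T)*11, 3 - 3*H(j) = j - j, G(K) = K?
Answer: -530703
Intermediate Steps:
H(j) = 1 (H(j) = 1 - (j - j)/3 = 1 - 1/3*0 = 1 + 0 = 1)
p(T, b) = 11 + T (p(T, b) = T + 1*11 = T + 11 = 11 + T)
p(1825, (6*(-10))*9) - 63*107*79 = (11 + 1825) - 63*107*79 = 1836 - 6741*79 = 1836 - 532539 = -530703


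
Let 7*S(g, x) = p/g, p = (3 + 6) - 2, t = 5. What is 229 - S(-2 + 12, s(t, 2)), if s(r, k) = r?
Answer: 2289/10 ≈ 228.90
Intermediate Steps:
p = 7 (p = 9 - 2 = 7)
S(g, x) = 1/g (S(g, x) = (7/g)/7 = 1/g)
229 - S(-2 + 12, s(t, 2)) = 229 - 1/(-2 + 12) = 229 - 1/10 = 229 - 1*⅒ = 229 - ⅒ = 2289/10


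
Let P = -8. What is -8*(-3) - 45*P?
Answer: 384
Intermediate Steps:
-8*(-3) - 45*P = -8*(-3) - 45*(-8) = 24 + 360 = 384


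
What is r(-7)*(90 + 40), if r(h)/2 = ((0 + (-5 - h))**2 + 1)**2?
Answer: 6500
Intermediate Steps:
r(h) = 2*(1 + (-5 - h)**2)**2 (r(h) = 2*((0 + (-5 - h))**2 + 1)**2 = 2*((-5 - h)**2 + 1)**2 = 2*(1 + (-5 - h)**2)**2)
r(-7)*(90 + 40) = (2*(1 + (5 - 7)**2)**2)*(90 + 40) = (2*(1 + (-2)**2)**2)*130 = (2*(1 + 4)**2)*130 = (2*5**2)*130 = (2*25)*130 = 50*130 = 6500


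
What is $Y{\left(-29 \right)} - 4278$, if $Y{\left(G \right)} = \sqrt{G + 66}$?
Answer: $-4278 + \sqrt{37} \approx -4271.9$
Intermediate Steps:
$Y{\left(G \right)} = \sqrt{66 + G}$
$Y{\left(-29 \right)} - 4278 = \sqrt{66 - 29} - 4278 = \sqrt{37} - 4278 = -4278 + \sqrt{37}$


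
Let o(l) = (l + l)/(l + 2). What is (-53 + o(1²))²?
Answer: 24649/9 ≈ 2738.8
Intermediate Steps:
o(l) = 2*l/(2 + l) (o(l) = (2*l)/(2 + l) = 2*l/(2 + l))
(-53 + o(1²))² = (-53 + 2*1²/(2 + 1²))² = (-53 + 2*1/(2 + 1))² = (-53 + 2*1/3)² = (-53 + 2*1*(⅓))² = (-53 + ⅔)² = (-157/3)² = 24649/9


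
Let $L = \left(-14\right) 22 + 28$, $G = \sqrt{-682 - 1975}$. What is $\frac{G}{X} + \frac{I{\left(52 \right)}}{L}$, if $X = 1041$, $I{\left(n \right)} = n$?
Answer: $- \frac{13}{70} + \frac{i \sqrt{2657}}{1041} \approx -0.18571 + 0.049516 i$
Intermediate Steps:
$G = i \sqrt{2657}$ ($G = \sqrt{-2657} = i \sqrt{2657} \approx 51.546 i$)
$L = -280$ ($L = -308 + 28 = -280$)
$\frac{G}{X} + \frac{I{\left(52 \right)}}{L} = \frac{i \sqrt{2657}}{1041} + \frac{52}{-280} = i \sqrt{2657} \cdot \frac{1}{1041} + 52 \left(- \frac{1}{280}\right) = \frac{i \sqrt{2657}}{1041} - \frac{13}{70} = - \frac{13}{70} + \frac{i \sqrt{2657}}{1041}$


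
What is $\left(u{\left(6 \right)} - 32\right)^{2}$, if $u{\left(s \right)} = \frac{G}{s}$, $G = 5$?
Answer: $\frac{34969}{36} \approx 971.36$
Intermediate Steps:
$u{\left(s \right)} = \frac{5}{s}$
$\left(u{\left(6 \right)} - 32\right)^{2} = \left(\frac{5}{6} - 32\right)^{2} = \left(- \frac{187}{6}\right)^{2} = \frac{34969}{36}$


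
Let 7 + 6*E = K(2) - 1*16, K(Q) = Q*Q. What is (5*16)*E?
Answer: -760/3 ≈ -253.33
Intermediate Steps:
K(Q) = Q²
E = -19/6 (E = -7/6 + (2² - 1*16)/6 = -7/6 + (4 - 16)/6 = -7/6 + (⅙)*(-12) = -7/6 - 2 = -19/6 ≈ -3.1667)
(5*16)*E = (5*16)*(-19/6) = 80*(-19/6) = -760/3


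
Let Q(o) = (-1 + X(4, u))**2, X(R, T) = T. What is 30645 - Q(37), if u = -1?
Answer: 30641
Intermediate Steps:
Q(o) = 4 (Q(o) = (-1 - 1)**2 = (-2)**2 = 4)
30645 - Q(37) = 30645 - 1*4 = 30645 - 4 = 30641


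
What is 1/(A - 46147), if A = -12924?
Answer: -1/59071 ≈ -1.6929e-5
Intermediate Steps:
1/(A - 46147) = 1/(-12924 - 46147) = 1/(-59071) = -1/59071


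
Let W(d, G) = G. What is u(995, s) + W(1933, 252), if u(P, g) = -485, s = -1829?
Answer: -233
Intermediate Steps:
u(995, s) + W(1933, 252) = -485 + 252 = -233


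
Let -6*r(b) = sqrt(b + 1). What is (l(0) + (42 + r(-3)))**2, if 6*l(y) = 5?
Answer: (257 - I*sqrt(2))**2/36 ≈ 1834.6 - 20.192*I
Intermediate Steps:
r(b) = -sqrt(1 + b)/6 (r(b) = -sqrt(b + 1)/6 = -sqrt(1 + b)/6)
l(y) = 5/6 (l(y) = (1/6)*5 = 5/6)
(l(0) + (42 + r(-3)))**2 = (5/6 + (42 - sqrt(1 - 3)/6))**2 = (5/6 + (42 - I*sqrt(2)/6))**2 = (257/6 - I*sqrt(2)/6)**2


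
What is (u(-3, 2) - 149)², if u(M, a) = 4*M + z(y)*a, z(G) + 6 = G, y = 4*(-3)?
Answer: 38809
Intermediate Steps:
y = -12
z(G) = -6 + G
u(M, a) = -18*a + 4*M (u(M, a) = 4*M + (-6 - 12)*a = 4*M - 18*a = -18*a + 4*M)
(u(-3, 2) - 149)² = ((-18*2 + 4*(-3)) - 149)² = ((-36 - 12) - 149)² = (-48 - 149)² = (-197)² = 38809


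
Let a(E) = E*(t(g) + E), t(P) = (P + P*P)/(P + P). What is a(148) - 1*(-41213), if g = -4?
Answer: 62895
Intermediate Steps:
t(P) = (P + P**2)/(2*P) (t(P) = (P + P**2)/((2*P)) = (P + P**2)*(1/(2*P)) = (P + P**2)/(2*P))
a(E) = E*(-3/2 + E) (a(E) = E*((1/2 + (1/2)*(-4)) + E) = E*((1/2 - 2) + E) = E*(-3/2 + E))
a(148) - 1*(-41213) = (1/2)*148*(-3 + 2*148) - 1*(-41213) = (1/2)*148*(-3 + 296) + 41213 = (1/2)*148*293 + 41213 = 21682 + 41213 = 62895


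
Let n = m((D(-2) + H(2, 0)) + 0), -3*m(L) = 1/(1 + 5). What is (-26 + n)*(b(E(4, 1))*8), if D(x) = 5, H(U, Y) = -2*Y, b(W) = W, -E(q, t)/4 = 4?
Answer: 30016/9 ≈ 3335.1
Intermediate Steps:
E(q, t) = -16 (E(q, t) = -4*4 = -16)
m(L) = -1/18 (m(L) = -1/(3*(1 + 5)) = -⅓/6 = -⅓*⅙ = -1/18)
n = -1/18 ≈ -0.055556
(-26 + n)*(b(E(4, 1))*8) = (-26 - 1/18)*(-16*8) = -469/18*(-128) = 30016/9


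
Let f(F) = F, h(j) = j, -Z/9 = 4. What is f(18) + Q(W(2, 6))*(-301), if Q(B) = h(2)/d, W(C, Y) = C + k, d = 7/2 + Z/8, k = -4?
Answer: 620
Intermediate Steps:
Z = -36 (Z = -9*4 = -36)
d = -1 (d = 7/2 - 36/8 = 7*(½) - 36*⅛ = 7/2 - 9/2 = -1)
W(C, Y) = -4 + C (W(C, Y) = C - 4 = -4 + C)
Q(B) = -2 (Q(B) = 2/(-1) = 2*(-1) = -2)
f(18) + Q(W(2, 6))*(-301) = 18 - 2*(-301) = 18 + 602 = 620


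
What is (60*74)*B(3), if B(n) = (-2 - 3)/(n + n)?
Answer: -3700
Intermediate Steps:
B(n) = -5/(2*n) (B(n) = -5*1/(2*n) = -5/(2*n))
(60*74)*B(3) = (60*74)*(-5/2/3) = 4440*(-5/2*⅓) = 4440*(-⅚) = -3700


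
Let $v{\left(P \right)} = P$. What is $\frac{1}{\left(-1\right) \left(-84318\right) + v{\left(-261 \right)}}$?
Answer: $\frac{1}{84057} \approx 1.1897 \cdot 10^{-5}$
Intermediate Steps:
$\frac{1}{\left(-1\right) \left(-84318\right) + v{\left(-261 \right)}} = \frac{1}{\left(-1\right) \left(-84318\right) - 261} = \frac{1}{84318 - 261} = \frac{1}{84057}$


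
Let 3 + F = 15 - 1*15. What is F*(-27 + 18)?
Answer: 27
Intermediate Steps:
F = -3 (F = -3 + (15 - 1*15) = -3 + (15 - 15) = -3 + 0 = -3)
F*(-27 + 18) = -3*(-27 + 18) = -3*(-9) = 27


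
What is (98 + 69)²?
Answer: 27889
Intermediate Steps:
(98 + 69)² = 167² = 27889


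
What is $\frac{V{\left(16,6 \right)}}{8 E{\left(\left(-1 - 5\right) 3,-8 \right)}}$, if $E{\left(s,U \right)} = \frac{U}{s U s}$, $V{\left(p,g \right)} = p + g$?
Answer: $891$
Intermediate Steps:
$V{\left(p,g \right)} = g + p$
$E{\left(s,U \right)} = \frac{1}{s^{2}}$ ($E{\left(s,U \right)} = \frac{U}{U s s} = \frac{U}{U s^{2}} = U \frac{1}{U s^{2}} = \frac{1}{s^{2}}$)
$\frac{V{\left(16,6 \right)}}{8 E{\left(\left(-1 - 5\right) 3,-8 \right)}} = \frac{6 + 16}{8 \frac{1}{9 \left(-1 - 5\right)^{2}}} = \frac{22}{8 \cdot \frac{1}{324}} = \frac{22}{\frac{2}{81}} = 22 \cdot \frac{81}{2} = 891$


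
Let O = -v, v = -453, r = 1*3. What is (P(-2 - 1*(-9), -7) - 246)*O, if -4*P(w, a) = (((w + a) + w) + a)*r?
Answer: -111438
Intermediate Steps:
r = 3
P(w, a) = -3*a/2 - 3*w/2 (P(w, a) = -(((w + a) + w) + a)*3/4 = -(((a + w) + w) + a)*3/4 = -((a + 2*w) + a)*3/4 = -(2*a + 2*w)*3/4 = -(6*a + 6*w)/4 = -3*a/2 - 3*w/2)
O = 453 (O = -1*(-453) = 453)
(P(-2 - 1*(-9), -7) - 246)*O = ((-3/2*(-7) - 3*(-2 - 1*(-9))/2) - 246)*453 = ((21/2 - 3*(-2 + 9)/2) - 246)*453 = ((21/2 - 3/2*7) - 246)*453 = ((21/2 - 21/2) - 246)*453 = (0 - 246)*453 = -246*453 = -111438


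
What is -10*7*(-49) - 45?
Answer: 3385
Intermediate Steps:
-10*7*(-49) - 45 = -70*(-49) - 45 = 3430 - 45 = 3385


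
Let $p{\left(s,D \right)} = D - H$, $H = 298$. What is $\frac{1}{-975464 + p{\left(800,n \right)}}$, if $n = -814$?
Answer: $- \frac{1}{976576} \approx -1.024 \cdot 10^{-6}$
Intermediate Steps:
$p{\left(s,D \right)} = -298 + D$ ($p{\left(s,D \right)} = D - 298 = -298 + D$)
$\frac{1}{-975464 + p{\left(800,n \right)}} = \frac{1}{-975464 - 1112} = \frac{1}{-976576} = - \frac{1}{976576}$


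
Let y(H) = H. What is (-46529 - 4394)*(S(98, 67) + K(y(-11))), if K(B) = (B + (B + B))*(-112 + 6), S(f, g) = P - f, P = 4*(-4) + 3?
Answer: -172476201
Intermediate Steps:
P = -13 (P = -16 + 3 = -13)
S(f, g) = -13 - f
K(B) = -318*B (K(B) = (B + 2*B)*(-106) = (3*B)*(-106) = -318*B)
(-46529 - 4394)*(S(98, 67) + K(y(-11))) = (-46529 - 4394)*((-13 - 1*98) - 318*(-11)) = -50923*((-13 - 98) + 3498) = -50923*(-111 + 3498) = -50923*3387 = -172476201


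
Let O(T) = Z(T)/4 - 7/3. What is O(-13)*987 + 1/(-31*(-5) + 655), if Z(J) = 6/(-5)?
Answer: -210527/81 ≈ -2599.1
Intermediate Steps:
Z(J) = -6/5 (Z(J) = 6*(-1/5) = -6/5)
O(T) = -79/30 (O(T) = -6/5/4 - 7/3 = -6/5*1/4 - 7*1/3 = -3/10 - 7/3 = -79/30)
O(-13)*987 + 1/(-31*(-5) + 655) = -79/30*987 + 1/(-31*(-5) + 655) = -25991/10 + 1/(155 + 655) = -25991/10 + 1/810 = -210527/81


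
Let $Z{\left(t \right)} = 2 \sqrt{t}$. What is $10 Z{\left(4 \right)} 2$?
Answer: $80$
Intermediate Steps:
$10 Z{\left(4 \right)} 2 = 10 \cdot 2 \sqrt{4} \cdot 2 = 10 \cdot 2 \cdot 2 \cdot 2 = 10 \cdot 4 \cdot 2 = 40 \cdot 2 = 80$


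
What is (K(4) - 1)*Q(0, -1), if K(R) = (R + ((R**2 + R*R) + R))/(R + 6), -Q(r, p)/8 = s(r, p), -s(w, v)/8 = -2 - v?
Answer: -192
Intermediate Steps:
s(w, v) = 16 + 8*v (s(w, v) = -8*(-2 - v) = 16 + 8*v)
Q(r, p) = -128 - 64*p (Q(r, p) = -8*(16 + 8*p) = -128 - 64*p)
K(R) = (2*R + 2*R**2)/(6 + R) (K(R) = (R + ((R**2 + R**2) + R))/(6 + R) = (R + (2*R**2 + R))/(6 + R) = (R + (R + 2*R**2))/(6 + R) = (2*R + 2*R**2)/(6 + R))
(K(4) - 1)*Q(0, -1) = (2*4*(1 + 4)/(6 + 4) - 1)*(-128 - 64*(-1)) = (2*4*5/10 - 1)*(-128 + 64) = (2*4*(1/10)*5 - 1)*(-64) = (4 - 1)*(-64) = 3*(-64) = -192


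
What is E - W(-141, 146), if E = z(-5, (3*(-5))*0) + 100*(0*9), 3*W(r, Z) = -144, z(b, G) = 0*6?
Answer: 48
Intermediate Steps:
z(b, G) = 0
W(r, Z) = -48 (W(r, Z) = (⅓)*(-144) = -48)
E = 0 (E = 0 + 100*(0*9) = 0 + 100*0 = 0 + 0 = 0)
E - W(-141, 146) = 0 - 1*(-48) = 0 + 48 = 48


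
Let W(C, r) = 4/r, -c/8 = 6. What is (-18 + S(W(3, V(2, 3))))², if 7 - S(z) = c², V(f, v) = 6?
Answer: 5359225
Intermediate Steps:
c = -48 (c = -8*6 = -48)
S(z) = -2297 (S(z) = 7 - 1*(-48)² = 7 - 1*2304 = 7 - 2304 = -2297)
(-18 + S(W(3, V(2, 3))))² = (-18 - 2297)² = (-2315)² = 5359225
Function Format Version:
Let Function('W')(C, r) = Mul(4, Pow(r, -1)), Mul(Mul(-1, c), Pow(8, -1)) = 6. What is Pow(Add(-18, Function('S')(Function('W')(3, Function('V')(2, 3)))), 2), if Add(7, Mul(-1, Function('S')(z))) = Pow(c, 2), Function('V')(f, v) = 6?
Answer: 5359225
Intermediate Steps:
c = -48 (c = Mul(-8, 6) = -48)
Function('S')(z) = -2297 (Function('S')(z) = Add(7, Mul(-1, Pow(-48, 2))) = Add(7, Mul(-1, 2304)) = Add(7, -2304) = -2297)
Pow(Add(-18, Function('S')(Function('W')(3, Function('V')(2, 3)))), 2) = Pow(Add(-18, -2297), 2) = Pow(-2315, 2) = 5359225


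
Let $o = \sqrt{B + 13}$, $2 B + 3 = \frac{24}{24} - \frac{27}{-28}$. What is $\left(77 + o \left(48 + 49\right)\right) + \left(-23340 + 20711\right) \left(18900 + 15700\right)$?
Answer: $-90963323 + \frac{97 \sqrt{9786}}{28} \approx -9.0963 \cdot 10^{7}$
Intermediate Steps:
$B = - \frac{29}{56}$ ($B = - \frac{3}{2} + \frac{\frac{24}{24} - \frac{27}{-28}}{2} = - \frac{3}{2} + \frac{24 \cdot \frac{1}{24} - - \frac{27}{28}}{2} = - \frac{3}{2} + \frac{1 + \frac{27}{28}}{2} = - \frac{3}{2} + \frac{1}{2} \cdot \frac{55}{28} = - \frac{3}{2} + \frac{55}{56} = - \frac{29}{56} \approx -0.51786$)
$o = \frac{\sqrt{9786}}{28}$ ($o = \sqrt{- \frac{29}{56} + 13} = \sqrt{\frac{699}{56}} = \frac{\sqrt{9786}}{28} \approx 3.533$)
$\left(77 + o \left(48 + 49\right)\right) + \left(-23340 + 20711\right) \left(18900 + 15700\right) = \left(77 + \frac{\sqrt{9786}}{28} \left(48 + 49\right)\right) + \left(-23340 + 20711\right) \left(18900 + 15700\right) = \left(77 + \frac{\sqrt{9786}}{28} \cdot 97\right) - 90963400 = \left(77 + \frac{97 \sqrt{9786}}{28}\right) - 90963400 = -90963323 + \frac{97 \sqrt{9786}}{28}$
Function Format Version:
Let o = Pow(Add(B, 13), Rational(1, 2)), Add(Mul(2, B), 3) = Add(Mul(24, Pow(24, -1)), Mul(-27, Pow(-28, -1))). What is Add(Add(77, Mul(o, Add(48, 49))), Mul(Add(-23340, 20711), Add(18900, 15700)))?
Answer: Add(-90963323, Mul(Rational(97, 28), Pow(9786, Rational(1, 2)))) ≈ -9.0963e+7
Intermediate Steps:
B = Rational(-29, 56) (B = Add(Rational(-3, 2), Mul(Rational(1, 2), Add(Mul(24, Pow(24, -1)), Mul(-27, Pow(-28, -1))))) = Add(Rational(-3, 2), Mul(Rational(1, 2), Add(Mul(24, Rational(1, 24)), Mul(-27, Rational(-1, 28))))) = Add(Rational(-3, 2), Mul(Rational(1, 2), Add(1, Rational(27, 28)))) = Add(Rational(-3, 2), Mul(Rational(1, 2), Rational(55, 28))) = Add(Rational(-3, 2), Rational(55, 56)) = Rational(-29, 56) ≈ -0.51786)
o = Mul(Rational(1, 28), Pow(9786, Rational(1, 2))) (o = Pow(Add(Rational(-29, 56), 13), Rational(1, 2)) = Pow(Rational(699, 56), Rational(1, 2)) = Mul(Rational(1, 28), Pow(9786, Rational(1, 2))) ≈ 3.5330)
Add(Add(77, Mul(o, Add(48, 49))), Mul(Add(-23340, 20711), Add(18900, 15700))) = Add(Add(77, Mul(Mul(Rational(1, 28), Pow(9786, Rational(1, 2))), Add(48, 49))), Mul(Add(-23340, 20711), Add(18900, 15700))) = Add(Add(77, Mul(Mul(Rational(1, 28), Pow(9786, Rational(1, 2))), 97)), Mul(-2629, 34600)) = Add(Add(77, Mul(Rational(97, 28), Pow(9786, Rational(1, 2)))), -90963400) = Add(-90963323, Mul(Rational(97, 28), Pow(9786, Rational(1, 2))))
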